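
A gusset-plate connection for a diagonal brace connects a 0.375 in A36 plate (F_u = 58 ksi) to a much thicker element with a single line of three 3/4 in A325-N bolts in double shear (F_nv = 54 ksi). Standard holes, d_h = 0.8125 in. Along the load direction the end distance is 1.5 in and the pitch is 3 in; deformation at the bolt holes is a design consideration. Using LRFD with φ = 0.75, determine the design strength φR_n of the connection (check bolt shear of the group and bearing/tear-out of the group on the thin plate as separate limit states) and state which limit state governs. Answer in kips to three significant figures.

80.1 kips (bearing governs)

Bolt shear: A_b = π·0.75²/4 = 0.4418 in²; R_n = 54 × 0.4418 × 3 × 2 = 143.1 kips → 0.75 × 143.1 = 107 kips.
Bearing (1.2 l_c t F_u ≤ 2.4 d t F_u): upper limit = 2.4·0.75·0.375·58 = 39.15 kips.
  Edge l_c = 1.5 − 0.8125/2 = 1.094 → r_n = 28.55 kips; interior l_c = 3 − 0.8125 = 2.188 → r_n = 39.15 kips.
  R_n,bearing = 1·28.55 + 2·39.15 = 106.8 kips → 0.75 × 106.8 = 80.1 kips.
Bearing governs: 80.1 kips.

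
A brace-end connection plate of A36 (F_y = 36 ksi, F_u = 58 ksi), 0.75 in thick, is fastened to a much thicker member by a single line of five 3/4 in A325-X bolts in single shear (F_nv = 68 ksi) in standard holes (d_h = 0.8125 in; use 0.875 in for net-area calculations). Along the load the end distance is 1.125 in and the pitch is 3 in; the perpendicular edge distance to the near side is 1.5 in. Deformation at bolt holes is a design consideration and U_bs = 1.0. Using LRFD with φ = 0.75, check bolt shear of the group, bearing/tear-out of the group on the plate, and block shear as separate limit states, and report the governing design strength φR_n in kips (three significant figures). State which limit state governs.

Bolt shear: A_b = π·0.75²/4 = 0.4418 in²; R_n = 68 × 0.4418 × 5 × 1 = 150.2 kips → 0.75 × 150.2 = 113 kips.
Bearing: edge l_c = 0.7188, r_n = 37.52 kips; interior l_c = 2.188, r_n = 78.3 kips; R_n = 37.52 + 4·78.3 = 350.7 kips → 263 kips.
Block shear: A_gv = 9.844, A_nv = 6.891, A_nt = 0.7969 in²; R_n = min(0.6F_uA_nv, 0.6F_yA_gv) + U_bs·F_u·A_nt = 258.8 kips → 194 kips.
Bolt shear governs: 113 kips.

113 kips (bolt shear governs)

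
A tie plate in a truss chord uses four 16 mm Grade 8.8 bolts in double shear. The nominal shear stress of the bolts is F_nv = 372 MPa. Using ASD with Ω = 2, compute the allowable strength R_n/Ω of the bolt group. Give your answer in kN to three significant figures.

299 kN

A_b = π × 16² / 4 = 201.1 mm².
R_n = F_nv · A_b · n · n_s = 372 × 201.1 × 4 × 2 / 1000 = 598.4 kN.
Allowable strength R_n/Ω = 598.4 / 2 = 299 kN.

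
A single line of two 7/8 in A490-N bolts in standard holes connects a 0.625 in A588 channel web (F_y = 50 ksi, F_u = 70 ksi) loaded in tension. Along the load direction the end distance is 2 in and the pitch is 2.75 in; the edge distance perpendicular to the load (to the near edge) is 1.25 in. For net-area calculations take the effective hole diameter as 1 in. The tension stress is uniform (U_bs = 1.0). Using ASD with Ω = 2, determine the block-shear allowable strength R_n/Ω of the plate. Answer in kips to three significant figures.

59.1 kips

Shear plane L_v = 2 + 1·2.75 = 4.75 in; A_gv = 4.75 × 0.625 = 2.969 in².
A_nv = (4.75 − 1.5·1) × 0.625 = 2.031 in².
A_nt = (1.25 − 0.5·1) × 0.625 = 0.4688 in².
0.6 F_u A_nv = 85.31 kips; 0.6 F_y A_gv = 89.06 kips → shear rupture governs the shear term.
R_n = 85.31 + 1.0 × 70 × 0.4688 = 118.1 kips.
Allowable strength R_n/Ω = 118.1 / 2 = 59.1 kips.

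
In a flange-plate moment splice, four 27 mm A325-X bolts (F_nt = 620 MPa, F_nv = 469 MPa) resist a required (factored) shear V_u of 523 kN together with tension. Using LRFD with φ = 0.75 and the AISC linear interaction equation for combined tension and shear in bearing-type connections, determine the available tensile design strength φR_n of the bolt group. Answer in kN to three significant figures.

A_b = π·27²/4 = 572.6 mm²; f_rv = 523 × 1000 / (4 × 572.6) = 228.4 MPa.
F'_nt = 1.3 F_nt − (F_nt / φF_nv) f_rv = 1.3·620 − (620/(0.75·469))·228.4 = 403.5 MPa, capped at F_nt → F'_nt = 403.5 MPa.
R_n = F'_nt · A_b · n = 403.5 × 572.6 × 4 / 1000 = 924.1 kN.
Design strength φR_n = 0.75 × 924.1 = 693 kN.

693 kN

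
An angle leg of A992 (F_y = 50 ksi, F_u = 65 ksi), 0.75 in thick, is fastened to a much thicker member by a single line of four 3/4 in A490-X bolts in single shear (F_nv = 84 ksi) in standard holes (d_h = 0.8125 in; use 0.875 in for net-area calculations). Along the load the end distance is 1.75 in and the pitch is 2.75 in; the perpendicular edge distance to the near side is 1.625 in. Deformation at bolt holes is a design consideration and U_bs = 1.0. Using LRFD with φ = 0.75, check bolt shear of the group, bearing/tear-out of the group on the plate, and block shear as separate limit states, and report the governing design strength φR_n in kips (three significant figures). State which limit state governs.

Bolt shear: A_b = π·0.75²/4 = 0.4418 in²; R_n = 84 × 0.4418 × 4 × 1 = 148.4 kips → 0.75 × 148.4 = 111 kips.
Bearing: edge l_c = 1.344, r_n = 78.61 kips; interior l_c = 1.938, r_n = 87.75 kips; R_n = 78.61 + 3·87.75 = 341.9 kips → 256 kips.
Block shear: A_gv = 7.5, A_nv = 5.203, A_nt = 0.8906 in²; R_n = min(0.6F_uA_nv, 0.6F_yA_gv) + U_bs·F_u·A_nt = 260.8 kips → 196 kips.
Bolt shear governs: 111 kips.

111 kips (bolt shear governs)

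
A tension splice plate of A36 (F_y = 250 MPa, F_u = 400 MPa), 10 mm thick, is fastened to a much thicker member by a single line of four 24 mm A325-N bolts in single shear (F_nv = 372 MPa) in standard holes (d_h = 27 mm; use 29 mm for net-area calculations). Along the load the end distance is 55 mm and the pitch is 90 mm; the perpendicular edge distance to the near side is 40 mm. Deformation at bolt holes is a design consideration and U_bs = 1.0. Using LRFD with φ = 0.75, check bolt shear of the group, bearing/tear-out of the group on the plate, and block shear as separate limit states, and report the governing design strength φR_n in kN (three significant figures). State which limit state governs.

442 kN (block shear governs)

Bolt shear: A_b = π·24²/4 = 452.4 mm²; R_n = 372 × 452.4 × 4 × 1 / 1000 = 673.2 kN → 0.75 × 673.2 = 505 kN.
Bearing: edge l_c = 41.5, r_n = 199.2 kN; interior l_c = 63, r_n = 230.4 kN; R_n = 199.2 + 3·230.4 = 890.4 kN → 668 kN.
Block shear: A_gv = 3250, A_nv = 2235, A_nt = 255 mm²; R_n = min(0.6F_uA_nv, 0.6F_yA_gv) + U_bs·F_u·A_nt = 589.5 kN → 442 kN.
Block shear governs: 442 kN.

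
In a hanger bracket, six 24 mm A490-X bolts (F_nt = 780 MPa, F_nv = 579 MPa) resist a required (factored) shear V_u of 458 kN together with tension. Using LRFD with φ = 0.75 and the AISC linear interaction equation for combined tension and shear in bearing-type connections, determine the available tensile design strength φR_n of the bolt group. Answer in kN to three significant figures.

A_b = π·24²/4 = 452.4 mm²; f_rv = 458 × 1000 / (6 × 452.4) = 168.7 MPa.
F'_nt = 1.3 F_nt − (F_nt / φF_nv) f_rv = 1.3·780 − (780/(0.75·579))·168.7 = 710.9 MPa, capped at F_nt → F'_nt = 710.9 MPa.
R_n = F'_nt · A_b · n = 710.9 × 452.4 × 6 / 1000 = 1930 kN.
Design strength φR_n = 0.75 × 1930 = 1450 kN.

1450 kN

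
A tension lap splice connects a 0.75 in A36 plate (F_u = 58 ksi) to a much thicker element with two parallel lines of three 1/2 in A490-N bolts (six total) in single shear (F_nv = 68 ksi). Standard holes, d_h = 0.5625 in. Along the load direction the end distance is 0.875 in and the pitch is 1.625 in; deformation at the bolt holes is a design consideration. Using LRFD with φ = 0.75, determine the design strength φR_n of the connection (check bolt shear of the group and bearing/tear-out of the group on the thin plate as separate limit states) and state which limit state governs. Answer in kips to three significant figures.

60.1 kips (bolt shear governs)

Bolt shear: A_b = π·0.5²/4 = 0.1963 in²; R_n = 68 × 0.1963 × 6 × 1 = 80.11 kips → 0.75 × 80.11 = 60.1 kips.
Bearing (1.2 l_c t F_u ≤ 2.4 d t F_u): upper limit = 2.4·0.5·0.75·58 = 52.2 kips.
  Edge l_c = 0.875 − 0.5625/2 = 0.5938 → r_n = 30.99 kips; interior l_c = 1.625 − 0.5625 = 1.062 → r_n = 52.2 kips.
  R_n,bearing = 2·30.99 + 4·52.2 = 270.8 kips → 0.75 × 270.8 = 203 kips.
Bolt shear governs: 60.1 kips.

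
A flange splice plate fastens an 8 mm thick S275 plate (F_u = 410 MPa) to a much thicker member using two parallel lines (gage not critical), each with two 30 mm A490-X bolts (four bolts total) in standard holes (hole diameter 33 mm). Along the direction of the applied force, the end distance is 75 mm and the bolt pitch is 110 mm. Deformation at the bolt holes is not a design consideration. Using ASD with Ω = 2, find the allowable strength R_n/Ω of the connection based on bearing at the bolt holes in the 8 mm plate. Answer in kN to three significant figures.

583 kN

Per bolt r_n = 1.5 l_c t F_u ≤ 3.0 d t F_u; upper limit = 3.0 × 30 × 8 × 410 / 1000 = 295.2 kN.
Edge bolt: l_c = 75 − 33/2 = 58.5 mm → 1.5 × 58.5 × 8 × 410 / 1000 = 287.8 → r_n = 287.8 kN.
Interior bolts: l_c = 110 − 33 = 77 mm → 1.5 × 77 × 8 × 410 / 1000 = 378.8 → r_n = 295.2 kN.
R_n = 2 × 287.8 + 2 × 295.2 = 1166 kN.
Allowable strength R_n/Ω = 1166 / 2 = 583 kN.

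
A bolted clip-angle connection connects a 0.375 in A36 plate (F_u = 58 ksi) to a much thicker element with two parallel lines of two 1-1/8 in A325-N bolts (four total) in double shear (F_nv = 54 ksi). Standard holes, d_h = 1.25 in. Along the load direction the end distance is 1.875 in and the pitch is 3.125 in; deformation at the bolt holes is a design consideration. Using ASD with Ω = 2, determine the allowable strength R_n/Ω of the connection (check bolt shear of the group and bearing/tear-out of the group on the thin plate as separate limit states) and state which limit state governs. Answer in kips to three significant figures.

81.6 kips (bearing governs)

Bolt shear: A_b = π·1.125²/4 = 0.994 in²; R_n = 54 × 0.994 × 4 × 2 = 429.4 kips → 429.4 / 2 = 215 kips.
Bearing (1.2 l_c t F_u ≤ 2.4 d t F_u): upper limit = 2.4·1.125·0.375·58 = 58.72 kips.
  Edge l_c = 1.875 − 1.25/2 = 1.25 → r_n = 32.62 kips; interior l_c = 3.125 − 1.25 = 1.875 → r_n = 48.94 kips.
  R_n,bearing = 2·32.62 + 2·48.94 = 163.1 kips → 163.1 / 2 = 81.6 kips.
Bearing governs: 81.6 kips.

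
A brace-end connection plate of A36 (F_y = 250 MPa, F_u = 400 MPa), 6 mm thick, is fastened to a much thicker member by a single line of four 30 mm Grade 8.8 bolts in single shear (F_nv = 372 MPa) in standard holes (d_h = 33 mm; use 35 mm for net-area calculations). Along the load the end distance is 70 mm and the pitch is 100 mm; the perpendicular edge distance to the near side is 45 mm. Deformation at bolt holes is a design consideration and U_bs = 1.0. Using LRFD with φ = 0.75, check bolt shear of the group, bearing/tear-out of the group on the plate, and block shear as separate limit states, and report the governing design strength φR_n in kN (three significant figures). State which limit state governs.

299 kN (block shear governs)

Bolt shear: A_b = π·30²/4 = 706.9 mm²; R_n = 372 × 706.9 × 4 × 1 / 1000 = 1052 kN → 0.75 × 1052 = 789 kN.
Bearing: edge l_c = 53.5, r_n = 154.1 kN; interior l_c = 67, r_n = 172.8 kN; R_n = 154.1 + 3·172.8 = 672.5 kN → 504 kN.
Block shear: A_gv = 2220, A_nv = 1485, A_nt = 165 mm²; R_n = min(0.6F_uA_nv, 0.6F_yA_gv) + U_bs·F_u·A_nt = 399 kN → 299 kN.
Block shear governs: 299 kN.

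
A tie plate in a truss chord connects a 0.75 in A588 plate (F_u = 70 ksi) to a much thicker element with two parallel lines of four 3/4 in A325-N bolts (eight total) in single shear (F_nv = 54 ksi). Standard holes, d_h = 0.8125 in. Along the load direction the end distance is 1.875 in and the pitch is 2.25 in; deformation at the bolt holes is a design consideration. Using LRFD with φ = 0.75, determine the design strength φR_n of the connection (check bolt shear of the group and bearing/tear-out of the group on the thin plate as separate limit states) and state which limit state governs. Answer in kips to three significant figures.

Bolt shear: A_b = π·0.75²/4 = 0.4418 in²; R_n = 54 × 0.4418 × 8 × 1 = 190.9 kips → 0.75 × 190.9 = 143 kips.
Bearing (1.2 l_c t F_u ≤ 2.4 d t F_u): upper limit = 2.4·0.75·0.75·70 = 94.5 kips.
  Edge l_c = 1.875 − 0.8125/2 = 1.469 → r_n = 92.53 kips; interior l_c = 2.25 − 0.8125 = 1.438 → r_n = 90.56 kips.
  R_n,bearing = 2·92.53 + 6·90.56 = 728.4 kips → 0.75 × 728.4 = 546 kips.
Bolt shear governs: 143 kips.

143 kips (bolt shear governs)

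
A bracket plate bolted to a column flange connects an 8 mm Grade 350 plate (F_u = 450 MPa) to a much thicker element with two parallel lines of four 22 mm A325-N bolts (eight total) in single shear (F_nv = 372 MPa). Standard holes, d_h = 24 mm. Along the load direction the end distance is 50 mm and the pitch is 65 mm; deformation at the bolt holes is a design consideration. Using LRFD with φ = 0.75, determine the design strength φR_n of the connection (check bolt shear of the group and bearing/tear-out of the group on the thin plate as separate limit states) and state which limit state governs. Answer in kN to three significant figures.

Bolt shear: A_b = π·22²/4 = 380.1 mm²; R_n = 372 × 380.1 × 8 × 1 / 1000 = 1131 kN → 0.75 × 1131 = 848 kN.
Bearing (1.2 l_c t F_u ≤ 2.4 d t F_u): upper limit = 2.4·22·8·450 / 1000 = 190.1 kN.
  Edge l_c = 50 − 24/2 = 38 → r_n = 164.2 kN; interior l_c = 65 − 24 = 41 → r_n = 177.1 kN.
  R_n,bearing = 2·164.2 + 6·177.1 = 1391 kN → 0.75 × 1391 = 1040 kN.
Bolt shear governs: 848 kN.

848 kN (bolt shear governs)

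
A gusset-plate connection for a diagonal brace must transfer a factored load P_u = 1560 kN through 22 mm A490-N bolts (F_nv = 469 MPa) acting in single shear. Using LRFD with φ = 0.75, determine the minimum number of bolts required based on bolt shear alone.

A_b = π·22²/4 = 380.1 mm².
Per-bolt design strength φR_n = 0.75 × 469 × 380.1 × 1 / 1000 = 133.7 kN.
n ≥ 1560 / 133.7 = 11.67 → use 12 bolts.

12 bolts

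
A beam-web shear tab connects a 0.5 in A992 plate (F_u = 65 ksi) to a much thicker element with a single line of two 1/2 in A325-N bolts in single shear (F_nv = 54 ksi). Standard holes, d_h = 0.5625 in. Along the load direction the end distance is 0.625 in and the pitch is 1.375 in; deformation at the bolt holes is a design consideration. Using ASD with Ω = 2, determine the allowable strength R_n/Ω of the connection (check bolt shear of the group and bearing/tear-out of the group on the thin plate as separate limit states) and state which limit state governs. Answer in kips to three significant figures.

Bolt shear: A_b = π·0.5²/4 = 0.1963 in²; R_n = 54 × 0.1963 × 2 × 1 = 21.21 kips → 21.21 / 2 = 10.6 kips.
Bearing (1.2 l_c t F_u ≤ 2.4 d t F_u): upper limit = 2.4·0.5·0.5·65 = 39 kips.
  Edge l_c = 0.625 − 0.5625/2 = 0.3438 → r_n = 13.41 kips; interior l_c = 1.375 − 0.5625 = 0.8125 → r_n = 31.69 kips.
  R_n,bearing = 1·13.41 + 1·31.69 = 45.09 kips → 45.09 / 2 = 22.5 kips.
Bolt shear governs: 10.6 kips.

10.6 kips (bolt shear governs)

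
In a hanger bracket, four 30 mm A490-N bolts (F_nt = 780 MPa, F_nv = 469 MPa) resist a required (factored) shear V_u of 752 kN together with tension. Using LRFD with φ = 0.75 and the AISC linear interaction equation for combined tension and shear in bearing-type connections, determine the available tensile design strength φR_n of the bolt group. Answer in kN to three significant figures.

A_b = π·30²/4 = 706.9 mm²; f_rv = 752 × 1000 / (4 × 706.9) = 266 MPa.
F'_nt = 1.3 F_nt − (F_nt / φF_nv) f_rv = 1.3·780 − (780/(0.75·469))·266 = 424.2 MPa, capped at F_nt → F'_nt = 424.2 MPa.
R_n = F'_nt · A_b · n = 424.2 × 706.9 × 4 / 1000 = 1199 kN.
Design strength φR_n = 0.75 × 1199 = 900 kN.

900 kN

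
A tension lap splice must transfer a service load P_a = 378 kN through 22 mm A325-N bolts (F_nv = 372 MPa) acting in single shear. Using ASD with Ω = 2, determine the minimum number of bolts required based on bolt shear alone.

A_b = π·22²/4 = 380.1 mm².
Per-bolt allowable strength R_n/Ω = 372 × 380.1 × 1 / 1000 / 2 = 70.7 kN.
n ≥ 378 / 70.7 = 5.346 → use 6 bolts.

6 bolts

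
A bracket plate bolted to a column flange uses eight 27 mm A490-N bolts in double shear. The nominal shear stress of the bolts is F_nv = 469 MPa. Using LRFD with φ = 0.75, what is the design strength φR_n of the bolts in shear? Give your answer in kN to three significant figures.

A_b = π × 27² / 4 = 572.6 mm².
R_n = F_nv · A_b · n · n_s = 469 × 572.6 × 8 × 2 / 1000 = 4296 kN.
Design strength φR_n = 0.75 × 4296 = 3220 kN.

3220 kN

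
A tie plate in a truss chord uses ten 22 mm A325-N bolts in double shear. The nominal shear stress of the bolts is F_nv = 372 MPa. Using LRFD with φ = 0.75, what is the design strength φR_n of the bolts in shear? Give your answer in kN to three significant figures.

2120 kN

A_b = π × 22² / 4 = 380.1 mm².
R_n = F_nv · A_b · n · n_s = 372 × 380.1 × 10 × 2 / 1000 = 2828 kN.
Design strength φR_n = 0.75 × 2828 = 2120 kN.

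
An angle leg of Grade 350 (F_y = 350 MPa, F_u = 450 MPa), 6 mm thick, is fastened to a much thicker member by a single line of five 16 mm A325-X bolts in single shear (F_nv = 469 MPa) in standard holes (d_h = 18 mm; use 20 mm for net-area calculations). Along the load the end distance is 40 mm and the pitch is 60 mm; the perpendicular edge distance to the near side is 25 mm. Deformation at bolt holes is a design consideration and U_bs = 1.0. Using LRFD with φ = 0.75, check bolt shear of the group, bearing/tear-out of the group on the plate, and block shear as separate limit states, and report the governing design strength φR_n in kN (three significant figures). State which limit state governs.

Bolt shear: A_b = π·16²/4 = 201.1 mm²; R_n = 469 × 201.1 × 5 × 1 / 1000 = 471.5 kN → 0.75 × 471.5 = 354 kN.
Bearing: edge l_c = 31, r_n = 100.4 kN; interior l_c = 42, r_n = 103.7 kN; R_n = 100.4 + 4·103.7 = 515.2 kN → 386 kN.
Block shear: A_gv = 1680, A_nv = 1140, A_nt = 90 mm²; R_n = min(0.6F_uA_nv, 0.6F_yA_gv) + U_bs·F_u·A_nt = 348.3 kN → 261 kN.
Block shear governs: 261 kN.

261 kN (block shear governs)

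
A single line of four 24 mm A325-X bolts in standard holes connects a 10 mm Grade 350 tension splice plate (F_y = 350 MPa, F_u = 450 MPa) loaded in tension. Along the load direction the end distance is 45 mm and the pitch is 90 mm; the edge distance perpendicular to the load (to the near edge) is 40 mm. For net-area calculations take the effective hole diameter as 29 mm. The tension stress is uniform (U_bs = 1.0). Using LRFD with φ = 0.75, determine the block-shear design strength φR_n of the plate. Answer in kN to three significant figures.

518 kN

Shear plane L_v = 45 + 3·90 = 315 mm; A_gv = 315 × 10 = 3150 mm².
A_nv = (315 − 3.5·29) × 10 = 2135 mm².
A_nt = (40 − 0.5·29) × 10 = 255 mm².
0.6 F_u A_nv = 576.5 kN; 0.6 F_y A_gv = 661.5 kN → shear rupture governs the shear term.
R_n = 576.5 + 1.0 × 450 × 255 / 1000 = 691.2 kN.
Design strength φR_n = 0.75 × 691.2 = 518 kN.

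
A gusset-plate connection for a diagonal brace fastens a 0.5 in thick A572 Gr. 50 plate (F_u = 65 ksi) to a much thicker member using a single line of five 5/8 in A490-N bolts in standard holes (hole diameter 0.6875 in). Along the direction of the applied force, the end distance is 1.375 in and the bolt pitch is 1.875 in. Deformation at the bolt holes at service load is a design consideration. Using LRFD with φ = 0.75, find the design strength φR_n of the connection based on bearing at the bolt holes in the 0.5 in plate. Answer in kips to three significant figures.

Per bolt r_n = 1.2 l_c t F_u ≤ 2.4 d t F_u; upper limit = 2.4 × 0.625 × 0.5 × 65 = 48.75 kips.
Edge bolt: l_c = 1.375 − 0.6875/2 = 1.031 in → 1.2 × 1.031 × 0.5 × 65 = 40.22 → r_n = 40.22 kips.
Interior bolts: l_c = 1.875 − 0.6875 = 1.188 in → 1.2 × 1.188 × 0.5 × 65 = 46.31 → r_n = 46.31 kips.
R_n = 1 × 40.22 + 4 × 46.31 = 225.5 kips.
Design strength φR_n = 0.75 × 225.5 = 169 kips.

169 kips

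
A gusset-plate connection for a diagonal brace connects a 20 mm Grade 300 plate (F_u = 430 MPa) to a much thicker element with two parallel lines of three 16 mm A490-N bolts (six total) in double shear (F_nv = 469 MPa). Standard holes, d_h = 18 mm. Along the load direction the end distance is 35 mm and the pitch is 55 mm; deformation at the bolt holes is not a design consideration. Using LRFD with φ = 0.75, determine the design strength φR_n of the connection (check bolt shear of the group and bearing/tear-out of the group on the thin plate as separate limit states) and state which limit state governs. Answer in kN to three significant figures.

Bolt shear: A_b = π·16²/4 = 201.1 mm²; R_n = 469 × 201.1 × 6 × 2 / 1000 = 1132 kN → 0.75 × 1132 = 849 kN.
Bearing (1.5 l_c t F_u ≤ 3.0 d t F_u): upper limit = 3.0·16·20·430 / 1000 = 412.8 kN.
  Edge l_c = 35 − 18/2 = 26 → r_n = 335.4 kN; interior l_c = 55 − 18 = 37 → r_n = 412.8 kN.
  R_n,bearing = 2·335.4 + 4·412.8 = 2322 kN → 0.75 × 2322 = 1740 kN.
Bolt shear governs: 849 kN.

849 kN (bolt shear governs)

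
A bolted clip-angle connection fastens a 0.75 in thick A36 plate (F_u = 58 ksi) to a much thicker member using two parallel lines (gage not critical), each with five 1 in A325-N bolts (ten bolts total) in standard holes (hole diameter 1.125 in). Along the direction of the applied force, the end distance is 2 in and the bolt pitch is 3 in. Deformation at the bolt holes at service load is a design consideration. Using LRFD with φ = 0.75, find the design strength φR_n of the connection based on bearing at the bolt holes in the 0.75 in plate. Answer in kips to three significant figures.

700 kips

Per bolt r_n = 1.2 l_c t F_u ≤ 2.4 d t F_u; upper limit = 2.4 × 1 × 0.75 × 58 = 104.4 kips.
Edge bolt: l_c = 2 − 1.125/2 = 1.438 in → 1.2 × 1.438 × 0.75 × 58 = 75.04 → r_n = 75.04 kips.
Interior bolts: l_c = 3 − 1.125 = 1.875 in → 1.2 × 1.875 × 0.75 × 58 = 97.88 → r_n = 97.88 kips.
R_n = 2 × 75.04 + 8 × 97.88 = 933.1 kips.
Design strength φR_n = 0.75 × 933.1 = 700 kips.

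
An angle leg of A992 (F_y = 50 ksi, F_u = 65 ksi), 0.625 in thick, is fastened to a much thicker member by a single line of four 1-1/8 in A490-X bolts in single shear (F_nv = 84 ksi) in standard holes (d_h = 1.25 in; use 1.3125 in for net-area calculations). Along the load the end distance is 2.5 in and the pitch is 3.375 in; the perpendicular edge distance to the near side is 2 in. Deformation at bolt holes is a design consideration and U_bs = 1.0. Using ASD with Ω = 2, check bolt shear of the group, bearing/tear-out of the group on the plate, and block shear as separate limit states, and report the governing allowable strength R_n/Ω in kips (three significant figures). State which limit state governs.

125 kips (block shear governs)

Bolt shear: A_b = π·1.125²/4 = 0.994 in²; R_n = 84 × 0.994 × 4 × 1 = 334 kips → 334 / 2 = 167 kips.
Bearing: edge l_c = 1.875, r_n = 91.41 kips; interior l_c = 2.125, r_n = 103.6 kips; R_n = 91.41 + 3·103.6 = 402.2 kips → 201 kips.
Block shear: A_gv = 7.891, A_nv = 5.02, A_nt = 0.8398 in²; R_n = min(0.6F_uA_nv, 0.6F_yA_gv) + U_bs·F_u·A_nt = 250.4 kips → 125 kips.
Block shear governs: 125 kips.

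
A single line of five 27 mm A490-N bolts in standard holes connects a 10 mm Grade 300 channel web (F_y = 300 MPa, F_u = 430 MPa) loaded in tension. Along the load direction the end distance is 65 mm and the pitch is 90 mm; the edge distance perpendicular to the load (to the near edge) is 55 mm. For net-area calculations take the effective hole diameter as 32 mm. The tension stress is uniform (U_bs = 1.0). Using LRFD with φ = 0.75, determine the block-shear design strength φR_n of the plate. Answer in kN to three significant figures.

Shear plane L_v = 65 + 4·90 = 425 mm; A_gv = 425 × 10 = 4250 mm².
A_nv = (425 − 4.5·32) × 10 = 2810 mm².
A_nt = (55 − 0.5·32) × 10 = 390 mm².
0.6 F_u A_nv = 725 kN; 0.6 F_y A_gv = 765 kN → shear rupture governs the shear term.
R_n = 725 + 1.0 × 430 × 390 / 1000 = 892.7 kN.
Design strength φR_n = 0.75 × 892.7 = 670 kN.

670 kN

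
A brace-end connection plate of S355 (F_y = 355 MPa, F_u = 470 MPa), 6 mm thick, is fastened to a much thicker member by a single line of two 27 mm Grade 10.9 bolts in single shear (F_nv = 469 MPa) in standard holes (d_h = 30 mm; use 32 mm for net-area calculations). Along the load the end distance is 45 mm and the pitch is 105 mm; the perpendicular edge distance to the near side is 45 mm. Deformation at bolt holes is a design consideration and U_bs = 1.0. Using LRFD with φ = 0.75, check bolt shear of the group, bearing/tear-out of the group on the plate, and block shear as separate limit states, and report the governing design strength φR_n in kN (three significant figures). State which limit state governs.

191 kN (block shear governs)

Bolt shear: A_b = π·27²/4 = 572.6 mm²; R_n = 469 × 572.6 × 2 × 1 / 1000 = 537.1 kN → 0.75 × 537.1 = 403 kN.
Bearing: edge l_c = 30, r_n = 101.5 kN; interior l_c = 75, r_n = 182.7 kN; R_n = 101.5 + 1·182.7 = 284.3 kN → 213 kN.
Block shear: A_gv = 900, A_nv = 612, A_nt = 174 mm²; R_n = min(0.6F_uA_nv, 0.6F_yA_gv) + U_bs·F_u·A_nt = 254.4 kN → 191 kN.
Block shear governs: 191 kN.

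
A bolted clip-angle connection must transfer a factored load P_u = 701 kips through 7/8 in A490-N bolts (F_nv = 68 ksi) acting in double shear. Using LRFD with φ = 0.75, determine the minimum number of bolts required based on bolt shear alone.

A_b = π·0.875²/4 = 0.6013 in².
Per-bolt design strength φR_n = 0.75 × 68 × 0.6013 × 2 = 61.33 kips.
n ≥ 701 / 61.33 = 11.43 → use 12 bolts.

12 bolts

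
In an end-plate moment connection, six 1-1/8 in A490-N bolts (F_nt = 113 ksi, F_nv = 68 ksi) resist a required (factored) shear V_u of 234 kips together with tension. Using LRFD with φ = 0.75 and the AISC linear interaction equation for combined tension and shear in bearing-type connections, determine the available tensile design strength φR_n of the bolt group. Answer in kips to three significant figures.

A_b = π·1.125²/4 = 0.994 in²; f_rv = 234 / (6 × 0.994) = 39.23 ksi.
F'_nt = 1.3 F_nt − (F_nt / φF_nv) f_rv = 1.3·113 − (113/(0.75·68))·39.23 = 59.97 ksi, capped at F_nt → F'_nt = 59.97 ksi.
R_n = F'_nt · A_b · n = 59.97 × 0.994 × 6 = 357.7 kips.
Design strength φR_n = 0.75 × 357.7 = 268 kips.

268 kips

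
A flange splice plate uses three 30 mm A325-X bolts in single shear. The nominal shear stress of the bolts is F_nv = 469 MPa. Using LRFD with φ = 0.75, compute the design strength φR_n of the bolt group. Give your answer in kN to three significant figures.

746 kN

A_b = π × 30² / 4 = 706.9 mm².
R_n = F_nv · A_b · n · n_s = 469 × 706.9 × 3 × 1 / 1000 = 994.5 kN.
Design strength φR_n = 0.75 × 994.5 = 746 kN.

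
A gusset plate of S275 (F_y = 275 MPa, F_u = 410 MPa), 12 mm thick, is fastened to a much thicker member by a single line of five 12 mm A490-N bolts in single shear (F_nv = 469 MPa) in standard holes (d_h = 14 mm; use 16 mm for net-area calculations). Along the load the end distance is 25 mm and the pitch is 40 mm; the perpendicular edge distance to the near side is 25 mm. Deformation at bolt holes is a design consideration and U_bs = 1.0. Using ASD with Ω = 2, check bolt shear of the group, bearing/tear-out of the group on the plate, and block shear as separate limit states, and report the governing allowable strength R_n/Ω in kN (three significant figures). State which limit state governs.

133 kN (bolt shear governs)

Bolt shear: A_b = π·12²/4 = 113.1 mm²; R_n = 469 × 113.1 × 5 × 1 / 1000 = 265.2 kN → 265.2 / 2 = 133 kN.
Bearing: edge l_c = 18, r_n = 106.3 kN; interior l_c = 26, r_n = 141.7 kN; R_n = 106.3 + 4·141.7 = 673.1 kN → 337 kN.
Block shear: A_gv = 2220, A_nv = 1356, A_nt = 204 mm²; R_n = min(0.6F_uA_nv, 0.6F_yA_gv) + U_bs·F_u·A_nt = 417.2 kN → 209 kN.
Bolt shear governs: 133 kN.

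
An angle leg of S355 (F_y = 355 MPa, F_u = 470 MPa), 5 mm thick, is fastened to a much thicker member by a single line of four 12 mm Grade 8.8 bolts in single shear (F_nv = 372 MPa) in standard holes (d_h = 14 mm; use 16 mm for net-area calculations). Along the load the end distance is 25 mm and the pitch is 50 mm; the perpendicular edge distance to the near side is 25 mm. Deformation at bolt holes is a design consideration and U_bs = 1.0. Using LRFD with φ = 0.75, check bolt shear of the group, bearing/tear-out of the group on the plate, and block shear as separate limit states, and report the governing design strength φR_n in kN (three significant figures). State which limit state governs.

Bolt shear: A_b = π·12²/4 = 113.1 mm²; R_n = 372 × 113.1 × 4 × 1 / 1000 = 168.3 kN → 0.75 × 168.3 = 126 kN.
Bearing: edge l_c = 18, r_n = 50.76 kN; interior l_c = 36, r_n = 67.68 kN; R_n = 50.76 + 3·67.68 = 253.8 kN → 190 kN.
Block shear: A_gv = 875, A_nv = 595, A_nt = 85 mm²; R_n = min(0.6F_uA_nv, 0.6F_yA_gv) + U_bs·F_u·A_nt = 207.7 kN → 156 kN.
Bolt shear governs: 126 kN.

126 kN (bolt shear governs)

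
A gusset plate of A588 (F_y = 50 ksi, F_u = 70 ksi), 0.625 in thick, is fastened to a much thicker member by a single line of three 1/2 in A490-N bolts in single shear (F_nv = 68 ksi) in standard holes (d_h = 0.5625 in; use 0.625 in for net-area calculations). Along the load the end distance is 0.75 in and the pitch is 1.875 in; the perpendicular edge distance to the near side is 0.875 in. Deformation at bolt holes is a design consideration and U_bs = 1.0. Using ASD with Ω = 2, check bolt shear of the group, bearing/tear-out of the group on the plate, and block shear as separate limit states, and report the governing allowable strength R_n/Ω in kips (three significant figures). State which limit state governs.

Bolt shear: A_b = π·0.5²/4 = 0.1963 in²; R_n = 68 × 0.1963 × 3 × 1 = 40.06 kips → 40.06 / 2 = 20 kips.
Bearing: edge l_c = 0.4688, r_n = 24.61 kips; interior l_c = 1.312, r_n = 52.5 kips; R_n = 24.61 + 2·52.5 = 129.6 kips → 64.8 kips.
Block shear: A_gv = 2.812, A_nv = 1.836, A_nt = 0.3516 in²; R_n = min(0.6F_uA_nv, 0.6F_yA_gv) + U_bs·F_u·A_nt = 101.7 kips → 50.9 kips.
Bolt shear governs: 20 kips.

20 kips (bolt shear governs)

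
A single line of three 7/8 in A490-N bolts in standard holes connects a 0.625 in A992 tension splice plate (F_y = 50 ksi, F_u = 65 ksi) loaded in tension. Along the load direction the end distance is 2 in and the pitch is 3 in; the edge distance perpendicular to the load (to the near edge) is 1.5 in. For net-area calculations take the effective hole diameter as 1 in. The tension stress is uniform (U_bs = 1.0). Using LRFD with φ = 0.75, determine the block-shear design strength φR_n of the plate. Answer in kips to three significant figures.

131 kips

Shear plane L_v = 2 + 2·3 = 8 in; A_gv = 8 × 0.625 = 5 in².
A_nv = (8 − 2.5·1) × 0.625 = 3.438 in².
A_nt = (1.5 − 0.5·1) × 0.625 = 0.625 in².
0.6 F_u A_nv = 134.1 kips; 0.6 F_y A_gv = 150 kips → shear rupture governs the shear term.
R_n = 134.1 + 1.0 × 65 × 0.625 = 174.7 kips.
Design strength φR_n = 0.75 × 174.7 = 131 kips.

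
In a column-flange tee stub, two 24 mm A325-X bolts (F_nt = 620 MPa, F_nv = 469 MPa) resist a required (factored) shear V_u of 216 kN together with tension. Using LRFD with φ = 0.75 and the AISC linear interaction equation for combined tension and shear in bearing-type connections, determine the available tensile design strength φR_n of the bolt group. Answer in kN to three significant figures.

261 kN

A_b = π·24²/4 = 452.4 mm²; f_rv = 216 × 1000 / (2 × 452.4) = 238.7 MPa.
F'_nt = 1.3 F_nt − (F_nt / φF_nv) f_rv = 1.3·620 − (620/(0.75·469))·238.7 = 385.2 MPa, capped at F_nt → F'_nt = 385.2 MPa.
R_n = F'_nt · A_b · n = 385.2 × 452.4 × 2 / 1000 = 348.5 kN.
Design strength φR_n = 0.75 × 348.5 = 261 kN.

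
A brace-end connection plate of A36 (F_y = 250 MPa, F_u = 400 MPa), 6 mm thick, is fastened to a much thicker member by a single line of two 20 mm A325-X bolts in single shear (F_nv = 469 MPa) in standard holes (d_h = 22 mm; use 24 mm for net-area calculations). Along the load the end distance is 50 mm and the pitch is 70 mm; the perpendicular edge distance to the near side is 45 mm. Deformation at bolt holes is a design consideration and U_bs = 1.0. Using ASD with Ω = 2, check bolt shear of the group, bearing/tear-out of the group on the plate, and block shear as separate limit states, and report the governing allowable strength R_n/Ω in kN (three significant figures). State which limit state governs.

93.6 kN (block shear governs)

Bolt shear: A_b = π·20²/4 = 314.2 mm²; R_n = 469 × 314.2 × 2 × 1 / 1000 = 294.7 kN → 294.7 / 2 = 147 kN.
Bearing: edge l_c = 39, r_n = 112.3 kN; interior l_c = 48, r_n = 115.2 kN; R_n = 112.3 + 1·115.2 = 227.5 kN → 114 kN.
Block shear: A_gv = 720, A_nv = 504, A_nt = 198 mm²; R_n = min(0.6F_uA_nv, 0.6F_yA_gv) + U_bs·F_u·A_nt = 187.2 kN → 93.6 kN.
Block shear governs: 93.6 kN.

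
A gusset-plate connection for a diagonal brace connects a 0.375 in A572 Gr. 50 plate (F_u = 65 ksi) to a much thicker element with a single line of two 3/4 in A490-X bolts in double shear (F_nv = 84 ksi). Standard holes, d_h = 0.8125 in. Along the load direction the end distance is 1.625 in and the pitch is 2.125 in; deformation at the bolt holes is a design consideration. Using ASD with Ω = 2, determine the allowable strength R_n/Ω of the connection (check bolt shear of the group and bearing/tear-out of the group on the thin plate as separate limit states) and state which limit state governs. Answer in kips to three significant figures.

Bolt shear: A_b = π·0.75²/4 = 0.4418 in²; R_n = 84 × 0.4418 × 2 × 2 = 148.4 kips → 148.4 / 2 = 74.2 kips.
Bearing (1.2 l_c t F_u ≤ 2.4 d t F_u): upper limit = 2.4·0.75·0.375·65 = 43.87 kips.
  Edge l_c = 1.625 − 0.8125/2 = 1.219 → r_n = 35.65 kips; interior l_c = 2.125 − 0.8125 = 1.312 → r_n = 38.39 kips.
  R_n,bearing = 1·35.65 + 1·38.39 = 74.04 kips → 74.04 / 2 = 37 kips.
Bearing governs: 37 kips.

37 kips (bearing governs)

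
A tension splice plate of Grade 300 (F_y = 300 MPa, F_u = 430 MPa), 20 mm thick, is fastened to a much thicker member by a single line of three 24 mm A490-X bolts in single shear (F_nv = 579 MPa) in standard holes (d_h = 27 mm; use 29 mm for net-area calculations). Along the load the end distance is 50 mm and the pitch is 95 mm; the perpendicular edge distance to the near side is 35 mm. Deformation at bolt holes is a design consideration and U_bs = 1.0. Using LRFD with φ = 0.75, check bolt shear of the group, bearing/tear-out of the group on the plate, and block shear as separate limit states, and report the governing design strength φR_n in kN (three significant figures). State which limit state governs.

Bolt shear: A_b = π·24²/4 = 452.4 mm²; R_n = 579 × 452.4 × 3 × 1 / 1000 = 785.8 kN → 0.75 × 785.8 = 589 kN.
Bearing: edge l_c = 36.5, r_n = 376.7 kN; interior l_c = 68, r_n = 495.4 kN; R_n = 376.7 + 2·495.4 = 1367 kN → 1030 kN.
Block shear: A_gv = 4800, A_nv = 3350, A_nt = 410 mm²; R_n = min(0.6F_uA_nv, 0.6F_yA_gv) + U_bs·F_u·A_nt = 1040 kN → 780 kN.
Bolt shear governs: 589 kN.

589 kN (bolt shear governs)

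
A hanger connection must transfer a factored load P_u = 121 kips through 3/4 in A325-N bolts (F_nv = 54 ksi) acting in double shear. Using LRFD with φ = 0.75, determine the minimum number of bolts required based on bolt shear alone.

A_b = π·0.75²/4 = 0.4418 in².
Per-bolt design strength φR_n = 0.75 × 54 × 0.4418 × 2 = 35.78 kips.
n ≥ 121 / 35.78 = 3.381 → use 4 bolts.

4 bolts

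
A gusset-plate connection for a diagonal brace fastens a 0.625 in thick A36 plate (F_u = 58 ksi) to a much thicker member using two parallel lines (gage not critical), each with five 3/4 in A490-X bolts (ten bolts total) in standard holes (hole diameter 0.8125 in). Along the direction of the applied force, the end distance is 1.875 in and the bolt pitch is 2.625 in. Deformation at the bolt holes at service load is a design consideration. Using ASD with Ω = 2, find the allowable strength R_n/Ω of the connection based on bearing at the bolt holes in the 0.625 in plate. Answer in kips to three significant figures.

325 kips

Per bolt r_n = 1.2 l_c t F_u ≤ 2.4 d t F_u; upper limit = 2.4 × 0.75 × 0.625 × 58 = 65.25 kips.
Edge bolt: l_c = 1.875 − 0.8125/2 = 1.469 in → 1.2 × 1.469 × 0.625 × 58 = 63.89 → r_n = 63.89 kips.
Interior bolts: l_c = 2.625 − 0.8125 = 1.812 in → 1.2 × 1.812 × 0.625 × 58 = 78.84 → r_n = 65.25 kips.
R_n = 2 × 63.89 + 8 × 65.25 = 649.8 kips.
Allowable strength R_n/Ω = 649.8 / 2 = 325 kips.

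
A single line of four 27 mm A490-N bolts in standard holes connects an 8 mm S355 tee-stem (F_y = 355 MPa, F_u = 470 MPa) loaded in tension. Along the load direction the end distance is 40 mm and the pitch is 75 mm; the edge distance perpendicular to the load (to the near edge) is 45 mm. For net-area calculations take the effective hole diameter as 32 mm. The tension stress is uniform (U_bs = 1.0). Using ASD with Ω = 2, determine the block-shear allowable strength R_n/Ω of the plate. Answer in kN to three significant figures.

Shear plane L_v = 40 + 3·75 = 265 mm; A_gv = 265 × 8 = 2120 mm².
A_nv = (265 − 3.5·32) × 8 = 1224 mm².
A_nt = (45 − 0.5·32) × 8 = 232 mm².
0.6 F_u A_nv = 345.2 kN; 0.6 F_y A_gv = 451.6 kN → shear rupture governs the shear term.
R_n = 345.2 + 1.0 × 470 × 232 / 1000 = 454.2 kN.
Allowable strength R_n/Ω = 454.2 / 2 = 227 kN.

227 kN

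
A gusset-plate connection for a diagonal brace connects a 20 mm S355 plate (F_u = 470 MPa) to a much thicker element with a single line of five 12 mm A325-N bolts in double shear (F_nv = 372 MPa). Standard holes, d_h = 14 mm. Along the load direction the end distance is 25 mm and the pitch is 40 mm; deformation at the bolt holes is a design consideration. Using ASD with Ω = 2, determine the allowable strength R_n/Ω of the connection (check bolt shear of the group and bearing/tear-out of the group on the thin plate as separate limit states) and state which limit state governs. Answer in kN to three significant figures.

210 kN (bolt shear governs)

Bolt shear: A_b = π·12²/4 = 113.1 mm²; R_n = 372 × 113.1 × 5 × 2 / 1000 = 420.7 kN → 420.7 / 2 = 210 kN.
Bearing (1.2 l_c t F_u ≤ 2.4 d t F_u): upper limit = 2.4·12·20·470 / 1000 = 270.7 kN.
  Edge l_c = 25 − 14/2 = 18 → r_n = 203 kN; interior l_c = 40 − 14 = 26 → r_n = 270.7 kN.
  R_n,bearing = 1·203 + 4·270.7 = 1286 kN → 1286 / 2 = 643 kN.
Bolt shear governs: 210 kN.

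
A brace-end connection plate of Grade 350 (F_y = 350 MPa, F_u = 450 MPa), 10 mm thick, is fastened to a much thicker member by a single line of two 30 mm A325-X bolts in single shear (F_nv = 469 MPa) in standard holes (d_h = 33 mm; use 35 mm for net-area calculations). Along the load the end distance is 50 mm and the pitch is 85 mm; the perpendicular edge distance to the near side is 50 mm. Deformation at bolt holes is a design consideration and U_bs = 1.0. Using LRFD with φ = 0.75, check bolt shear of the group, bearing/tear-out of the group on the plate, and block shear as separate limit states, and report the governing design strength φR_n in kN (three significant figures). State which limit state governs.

277 kN (block shear governs)

Bolt shear: A_b = π·30²/4 = 706.9 mm²; R_n = 469 × 706.9 × 2 × 1 / 1000 = 663 kN → 0.75 × 663 = 497 kN.
Bearing: edge l_c = 33.5, r_n = 180.9 kN; interior l_c = 52, r_n = 280.8 kN; R_n = 180.9 + 1·280.8 = 461.7 kN → 346 kN.
Block shear: A_gv = 1350, A_nv = 825, A_nt = 325 mm²; R_n = min(0.6F_uA_nv, 0.6F_yA_gv) + U_bs·F_u·A_nt = 369 kN → 277 kN.
Block shear governs: 277 kN.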